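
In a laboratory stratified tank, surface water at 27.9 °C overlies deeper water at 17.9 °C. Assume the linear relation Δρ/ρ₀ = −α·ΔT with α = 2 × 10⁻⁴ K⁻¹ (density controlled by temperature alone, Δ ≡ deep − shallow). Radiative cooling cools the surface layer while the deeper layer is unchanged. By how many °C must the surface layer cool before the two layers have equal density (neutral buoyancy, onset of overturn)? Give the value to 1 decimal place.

10.0 °C

With temperature the only control, equal density requires T_surf′ = T_deep.
T_surf′ = 17.9 °C.
Cooling required: 27.9 − 17.9 = 10.0 °C.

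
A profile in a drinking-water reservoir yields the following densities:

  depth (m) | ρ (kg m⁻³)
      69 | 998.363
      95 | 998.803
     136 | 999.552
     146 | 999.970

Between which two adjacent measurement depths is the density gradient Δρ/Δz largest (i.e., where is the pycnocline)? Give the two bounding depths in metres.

136–146 m

Compute the density gradient over each adjacent pair:
  69–95 m: Δρ/Δz = 0.440/26 = 0.017 kg m⁻⁴
  95–136 m: Δρ/Δz = 0.749/41 = 0.018 kg m⁻⁴
  136–146 m: Δρ/Δz = 0.418/10 = 0.042 kg m⁻⁴
The largest gradient is in the 136–146 m interval — the pycnocline.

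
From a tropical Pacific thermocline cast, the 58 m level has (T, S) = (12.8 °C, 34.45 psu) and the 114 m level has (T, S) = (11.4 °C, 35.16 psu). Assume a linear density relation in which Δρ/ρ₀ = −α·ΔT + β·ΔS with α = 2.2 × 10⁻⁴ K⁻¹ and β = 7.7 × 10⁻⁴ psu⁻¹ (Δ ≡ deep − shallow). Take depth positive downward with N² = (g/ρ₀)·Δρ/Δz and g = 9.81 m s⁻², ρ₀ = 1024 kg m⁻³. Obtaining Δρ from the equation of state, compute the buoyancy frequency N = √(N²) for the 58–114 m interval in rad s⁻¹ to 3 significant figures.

0.0122 rad s⁻¹

ΔT = -1.4 K, ΔS = +0.71 psu (deep − shallow).
Δρ/ρ₀ = −αΔT + βΔS = 3.08 × 10⁻⁴ + 5.467 × 10⁻⁴ = 8.547 × 10⁻⁴, so Δρ ≈ 0.8752 kg m⁻³.
N² = (g/ρ₀)·Δρ/Δz = g·(Δρ/ρ₀)/Δz = 9.81 × 8.547 × 10⁻⁴ / 56 = 1.4973 × 10⁻⁴ s⁻².
N = √(1.4973 × 10⁻⁴) = 0.012236 rad s⁻¹ ≈ 0.0122 rad s⁻¹.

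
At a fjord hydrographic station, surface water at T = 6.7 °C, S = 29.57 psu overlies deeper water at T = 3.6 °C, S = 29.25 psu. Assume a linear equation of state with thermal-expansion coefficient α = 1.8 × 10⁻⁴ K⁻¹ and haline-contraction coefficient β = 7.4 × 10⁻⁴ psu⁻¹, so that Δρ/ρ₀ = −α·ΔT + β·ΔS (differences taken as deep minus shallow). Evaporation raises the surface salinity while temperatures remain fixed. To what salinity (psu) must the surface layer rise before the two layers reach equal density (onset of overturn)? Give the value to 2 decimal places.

30.00 psu

Neutral buoyancy requires −α(T_deep − T_surf) + β(S_deep − S_surf′) = 0.
S_surf′ = S_deep − (α/β)·ΔT = 29.25 − (1.8 × 10⁻⁴/7.4 × 10⁻⁴)·(-3.1) = 30.0041 psu.
Increase required: 30.0041 − 29.57 = 0.4341 psu.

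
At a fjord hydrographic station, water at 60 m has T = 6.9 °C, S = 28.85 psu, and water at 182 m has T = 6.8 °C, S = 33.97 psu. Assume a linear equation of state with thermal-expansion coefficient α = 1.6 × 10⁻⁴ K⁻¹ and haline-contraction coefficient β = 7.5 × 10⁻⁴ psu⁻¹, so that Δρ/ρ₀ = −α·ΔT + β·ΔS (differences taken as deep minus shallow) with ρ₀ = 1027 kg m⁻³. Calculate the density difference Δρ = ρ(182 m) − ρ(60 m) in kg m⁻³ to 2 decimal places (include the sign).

ΔT = -0.1 K, ΔS = +5.12 psu (deep − shallow).
Δρ/ρ₀ = −(1.6 × 10⁻⁴)(-0.1) + (7.5 × 10⁻⁴)(+5.12) = 3.856 × 10⁻³.
Δρ = 1027 × (3.856 × 10⁻³) = +3.96 kg m⁻³.
Positive Δρ: denser below, stable.

+3.96 kg m⁻³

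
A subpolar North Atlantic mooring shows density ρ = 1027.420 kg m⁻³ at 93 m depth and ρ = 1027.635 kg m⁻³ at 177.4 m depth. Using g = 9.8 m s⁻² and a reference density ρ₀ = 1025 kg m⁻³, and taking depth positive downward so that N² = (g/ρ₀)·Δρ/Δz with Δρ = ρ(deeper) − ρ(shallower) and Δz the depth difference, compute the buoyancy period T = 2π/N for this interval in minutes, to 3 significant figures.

21.2 min

Δρ = 1027.635 − 1027.420 = 0.215 kg m⁻³ over Δz = 177.4 − 93 = 84.4 m.
N² = (9.8/1025) × (0.215/84.4) = 2.4356 × 10⁻⁵ s⁻².
N = √(2.4356 × 10⁻⁵) = 4.9352 × 10⁻³ rad s⁻¹, so T = 2π/N = 1.2731 × 10³ s = 21.218 min ≈ 21.2 min.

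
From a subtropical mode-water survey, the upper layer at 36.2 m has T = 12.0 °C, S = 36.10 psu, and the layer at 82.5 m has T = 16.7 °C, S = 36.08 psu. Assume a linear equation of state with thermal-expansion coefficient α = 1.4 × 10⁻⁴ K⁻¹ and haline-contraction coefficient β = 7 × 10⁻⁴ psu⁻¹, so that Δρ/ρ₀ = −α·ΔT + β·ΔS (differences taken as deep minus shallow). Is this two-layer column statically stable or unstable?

ΔT = 16.7 − 12.0 = +4.7 K and ΔS = 36.08 − 36.10 = -0.02 psu (deep − shallow).
−αΔT = -6.58 × 10⁻⁴; βΔS = -1.40 × 10⁻⁵; sum Δρ/ρ₀ = -6.72 × 10⁻⁴.
Δρ/ρ₀ < 0, so Δρ < 0: deeper water is lighter → statically unstable; the column would overturn.

unstable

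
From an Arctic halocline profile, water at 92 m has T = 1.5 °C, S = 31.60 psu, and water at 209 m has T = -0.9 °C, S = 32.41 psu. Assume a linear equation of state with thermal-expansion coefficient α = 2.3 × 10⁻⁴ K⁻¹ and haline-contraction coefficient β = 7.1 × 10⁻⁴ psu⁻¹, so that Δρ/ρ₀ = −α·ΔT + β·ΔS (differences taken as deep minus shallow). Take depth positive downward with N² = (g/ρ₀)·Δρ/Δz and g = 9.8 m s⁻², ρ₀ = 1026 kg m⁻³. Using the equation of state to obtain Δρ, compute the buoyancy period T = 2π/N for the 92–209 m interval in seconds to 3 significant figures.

ΔT = -2.4 K, ΔS = +0.81 psu (deep − shallow).
Δρ/ρ₀ = −αΔT + βΔS = 5.52 × 10⁻⁴ + 5.751 × 10⁻⁴ = 1.1271 × 10⁻³, so Δρ ≈ 1.156 kg m⁻³.
N² = (g/ρ₀)·Δρ/Δz = g·(Δρ/ρ₀)/Δz = 9.8 × 1.1271 × 10⁻³ / 117 = 9.4407 × 10⁻⁵ s⁻².
N = √(9.4407 × 10⁻⁵) = 9.7163 × 10⁻³ rad s⁻¹ → T = 2π/N = 646.66 s ≈ 647 s.

647 s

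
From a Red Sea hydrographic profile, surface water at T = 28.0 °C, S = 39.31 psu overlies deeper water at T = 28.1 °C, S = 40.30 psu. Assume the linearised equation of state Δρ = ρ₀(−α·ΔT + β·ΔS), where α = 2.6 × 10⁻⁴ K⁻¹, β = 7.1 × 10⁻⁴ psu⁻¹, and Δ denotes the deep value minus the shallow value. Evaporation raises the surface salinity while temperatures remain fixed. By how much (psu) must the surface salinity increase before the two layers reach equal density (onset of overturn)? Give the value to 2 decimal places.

0.95 psu

Neutral buoyancy requires −α(T_deep − T_surf) + β(S_deep − S_surf′) = 0.
S_surf′ = S_deep − (α/β)·ΔT = 40.30 − (2.6 × 10⁻⁴/7.1 × 10⁻⁴)·(+0.1) = 40.2634 psu.
Increase required: 40.2634 − 39.31 = 0.9534 psu.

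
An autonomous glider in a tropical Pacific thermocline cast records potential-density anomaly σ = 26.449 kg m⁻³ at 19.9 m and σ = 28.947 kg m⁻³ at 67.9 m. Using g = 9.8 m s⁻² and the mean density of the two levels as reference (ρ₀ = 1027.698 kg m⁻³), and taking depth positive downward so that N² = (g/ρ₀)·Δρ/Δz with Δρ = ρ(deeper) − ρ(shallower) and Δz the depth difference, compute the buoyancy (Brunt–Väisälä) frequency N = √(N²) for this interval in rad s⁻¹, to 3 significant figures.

Δρ = 1028.947 − 1026.449 = 2.498 kg m⁻³ over Δz = 67.9 − 19.9 = 48 m.
N² = (9.8/1027.698) × (2.498/48) = 4.9626 × 10⁻⁴ s⁻².
N = √(4.9626 × 10⁻⁴) = 0.022277 rad s⁻¹ ≈ 0.0223 rad s⁻¹.

0.0223 rad s⁻¹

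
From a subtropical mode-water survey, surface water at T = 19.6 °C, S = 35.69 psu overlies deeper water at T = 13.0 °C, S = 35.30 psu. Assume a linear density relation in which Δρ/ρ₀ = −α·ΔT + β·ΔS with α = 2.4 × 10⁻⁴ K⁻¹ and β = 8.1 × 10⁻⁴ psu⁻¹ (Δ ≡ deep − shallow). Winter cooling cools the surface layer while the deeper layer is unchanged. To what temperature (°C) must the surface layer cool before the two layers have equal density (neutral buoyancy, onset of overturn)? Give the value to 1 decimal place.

14.3 °C

Neutral buoyancy requires Δρ = 0, i.e. −α(T_deep − T_surf′) + β(S_deep − S_surf) = 0.
T_surf′ = T_deep − (β/α)·ΔS = 13.0 − (8.1 × 10⁻⁴/2.4 × 10⁻⁴)·(-0.39) = 14.316 °C.
Cooling required: 19.6 − (14.316) = 5.284 °C.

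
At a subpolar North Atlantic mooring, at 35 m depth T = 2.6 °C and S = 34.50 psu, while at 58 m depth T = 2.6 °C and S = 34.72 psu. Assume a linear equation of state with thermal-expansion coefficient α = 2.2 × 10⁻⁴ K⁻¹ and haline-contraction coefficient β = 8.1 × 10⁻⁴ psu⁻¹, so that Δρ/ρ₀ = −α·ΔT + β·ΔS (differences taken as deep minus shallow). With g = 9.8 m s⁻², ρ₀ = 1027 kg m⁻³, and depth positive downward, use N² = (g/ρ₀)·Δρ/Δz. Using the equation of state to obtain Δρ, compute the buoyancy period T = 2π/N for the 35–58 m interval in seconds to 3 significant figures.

ΔT = +0.0 K, ΔS = +0.22 psu (deep − shallow).
Δρ/ρ₀ = −αΔT + βΔS = 0 + 1.782 × 10⁻⁴ = 1.782 × 10⁻⁴, so Δρ ≈ 0.1830 kg m⁻³.
N² = (g/ρ₀)·Δρ/Δz = g·(Δρ/ρ₀)/Δz = 9.8 × 1.782 × 10⁻⁴ / 23 = 7.5929 × 10⁻⁵ s⁻².
N = √(7.5929 × 10⁻⁵) = 8.7137 × 10⁻³ rad s⁻¹ → T = 2π/N = 721.07 s ≈ 721 s.

721 s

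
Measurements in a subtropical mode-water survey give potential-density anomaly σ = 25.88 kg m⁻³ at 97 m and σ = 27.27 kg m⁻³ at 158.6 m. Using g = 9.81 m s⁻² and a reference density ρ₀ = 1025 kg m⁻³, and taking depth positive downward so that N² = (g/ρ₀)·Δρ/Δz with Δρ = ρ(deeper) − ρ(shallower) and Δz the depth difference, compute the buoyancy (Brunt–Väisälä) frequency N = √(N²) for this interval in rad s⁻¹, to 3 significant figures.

0.0147 rad s⁻¹

Δρ = 1027.27 − 1025.88 = 1.39 kg m⁻³ over Δz = 158.6 − 97 = 61.6 m.
N² = (9.81/1025) × (1.39/61.6) = 2.1596 × 10⁻⁴ s⁻².
N = √(2.1596 × 10⁻⁴) = 0.014696 rad s⁻¹ ≈ 0.0147 rad s⁻¹.
Since Δρ > 0 the layer is stably stratified.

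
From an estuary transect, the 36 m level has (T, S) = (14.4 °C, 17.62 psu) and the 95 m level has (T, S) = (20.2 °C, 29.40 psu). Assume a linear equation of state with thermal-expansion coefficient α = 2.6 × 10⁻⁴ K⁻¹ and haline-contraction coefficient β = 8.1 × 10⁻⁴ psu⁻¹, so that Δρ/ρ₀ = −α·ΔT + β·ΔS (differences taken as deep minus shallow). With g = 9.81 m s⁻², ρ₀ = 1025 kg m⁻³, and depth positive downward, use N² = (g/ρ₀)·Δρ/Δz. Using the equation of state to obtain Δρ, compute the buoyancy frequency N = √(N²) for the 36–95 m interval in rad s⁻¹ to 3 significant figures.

0.0365 rad s⁻¹

ΔT = +5.8 K, ΔS = +11.78 psu (deep − shallow).
Δρ/ρ₀ = −αΔT + βΔS = -1.508 × 10⁻³ + 9.5418 × 10⁻³ = 8.0338 × 10⁻³, so Δρ ≈ 8.235 kg m⁻³.
N² = (g/ρ₀)·Δρ/Δz = g·(Δρ/ρ₀)/Δz = 9.81 × 8.0338 × 10⁻³ / 59 = 1.3358 × 10⁻³ s⁻².
N = √(1.3358 × 10⁻³) = 0.036549 rad s⁻¹ ≈ 0.0365 rad s⁻¹.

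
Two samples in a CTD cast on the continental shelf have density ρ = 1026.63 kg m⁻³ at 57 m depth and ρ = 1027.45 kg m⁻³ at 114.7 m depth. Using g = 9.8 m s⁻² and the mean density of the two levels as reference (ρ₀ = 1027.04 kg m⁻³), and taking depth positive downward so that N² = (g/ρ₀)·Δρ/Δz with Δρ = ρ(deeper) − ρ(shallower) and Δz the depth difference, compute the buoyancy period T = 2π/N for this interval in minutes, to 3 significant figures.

8.99 min

Δρ = 1027.45 − 1026.63 = 0.82 kg m⁻³ over Δz = 114.7 − 57 = 57.7 m.
N² = (9.8/1027.04) × (0.82/57.7) = 1.3561 × 10⁻⁴ s⁻².
N = √(1.3561 × 10⁻⁴) = 0.011645 rad s⁻¹, so T = 2π/N = 539.56 s = 8.9927 min ≈ 8.99 min.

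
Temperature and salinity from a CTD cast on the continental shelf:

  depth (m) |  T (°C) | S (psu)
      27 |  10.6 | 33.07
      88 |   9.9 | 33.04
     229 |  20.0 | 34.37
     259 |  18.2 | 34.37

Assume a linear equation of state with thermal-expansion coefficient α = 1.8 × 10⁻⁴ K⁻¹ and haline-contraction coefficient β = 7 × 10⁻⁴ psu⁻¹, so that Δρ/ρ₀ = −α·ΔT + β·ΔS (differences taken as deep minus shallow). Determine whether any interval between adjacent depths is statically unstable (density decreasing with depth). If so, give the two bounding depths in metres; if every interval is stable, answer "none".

Evaluate Δρ/ρ₀ = −αΔT + βΔS across each adjacent pair:
  27–88 m: −αΔT+βΔS = −(1.8 × 10⁻⁴)(-0.7)+(7 × 10⁻⁴)(-0.03) = 1.1 × 10⁻⁴ → stable
  88–229 m: −αΔT+βΔS = −(1.8 × 10⁻⁴)(+10.1)+(7 × 10⁻⁴)(+1.33) = -8.9 × 10⁻⁴ → UNSTABLE
  229–259 m: −αΔT+βΔS = −(1.8 × 10⁻⁴)(-1.8)+(7 × 10⁻⁴)(+0.00) = 3.2 × 10⁻⁴ → stable
The 88–229 m interval has Δρ < 0: lighter water underlies denser water.

88–229 m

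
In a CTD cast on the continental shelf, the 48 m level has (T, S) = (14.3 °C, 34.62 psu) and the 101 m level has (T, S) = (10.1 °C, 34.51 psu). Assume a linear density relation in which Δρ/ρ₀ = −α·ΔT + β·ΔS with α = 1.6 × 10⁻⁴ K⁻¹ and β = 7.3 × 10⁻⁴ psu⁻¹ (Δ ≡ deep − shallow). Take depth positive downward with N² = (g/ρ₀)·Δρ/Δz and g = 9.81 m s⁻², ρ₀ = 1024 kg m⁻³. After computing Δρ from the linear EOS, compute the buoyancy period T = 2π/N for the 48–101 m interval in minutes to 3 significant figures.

ΔT = -4.2 K, ΔS = -0.11 psu (deep − shallow).
Δρ/ρ₀ = −αΔT + βΔS = 6.72 × 10⁻⁴ − 8.03 × 10⁻⁵ = 5.917 × 10⁻⁴, so Δρ ≈ 0.6059 kg m⁻³.
N² = (g/ρ₀)·Δρ/Δz = g·(Δρ/ρ₀)/Δz = 9.81 × 5.917 × 10⁻⁴ / 53 = 1.0952 × 10⁻⁴ s⁻².
N = √(1.0952 × 10⁻⁴) = 0.010465 rad s⁻¹ → T = 2π/N = 600.40 s = 10.007 min ≈ 10.0 min.

10.0 min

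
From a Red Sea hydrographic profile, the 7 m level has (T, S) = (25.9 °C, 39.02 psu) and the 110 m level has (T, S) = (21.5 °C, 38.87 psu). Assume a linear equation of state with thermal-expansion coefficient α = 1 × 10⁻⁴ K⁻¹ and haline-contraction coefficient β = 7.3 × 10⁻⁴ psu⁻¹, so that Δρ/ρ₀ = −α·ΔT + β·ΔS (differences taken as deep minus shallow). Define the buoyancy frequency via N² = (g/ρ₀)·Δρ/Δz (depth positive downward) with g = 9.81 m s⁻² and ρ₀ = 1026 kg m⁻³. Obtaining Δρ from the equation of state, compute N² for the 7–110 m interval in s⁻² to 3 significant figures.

ΔT = -4.4 K, ΔS = -0.15 psu (deep − shallow).
Δρ/ρ₀ = −αΔT + βΔS = 4.40 × 10⁻⁴ − 1.095 × 10⁻⁴ = 3.305 × 10⁻⁴, so Δρ ≈ 0.3391 kg m⁻³.
N² = (g/ρ₀)·Δρ/Δz = g·(Δρ/ρ₀)/Δz = 9.81 × 3.305 × 10⁻⁴ / 103 = 3.1478 × 10⁻⁵ s⁻² ≈ 3.15 × 10⁻⁵ s⁻².

3.15 × 10⁻⁵ s⁻²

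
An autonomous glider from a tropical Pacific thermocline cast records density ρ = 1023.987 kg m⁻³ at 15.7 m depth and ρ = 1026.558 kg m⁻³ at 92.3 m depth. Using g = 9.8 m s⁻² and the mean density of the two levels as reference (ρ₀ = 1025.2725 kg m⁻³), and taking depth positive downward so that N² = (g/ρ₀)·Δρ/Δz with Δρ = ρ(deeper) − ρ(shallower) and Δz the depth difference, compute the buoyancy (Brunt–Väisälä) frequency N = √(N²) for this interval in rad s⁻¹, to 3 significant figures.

Δρ = 1026.558 − 1023.987 = 2.571 kg m⁻³ over Δz = 92.3 − 15.7 = 76.6 m.
N² = (9.8/1025.2725) × (2.571/76.6) = 3.2082 × 10⁻⁴ s⁻².
N = √(3.2082 × 10⁻⁴) = 0.017911 rad s⁻¹ ≈ 0.0179 rad s⁻¹.

0.0179 rad s⁻¹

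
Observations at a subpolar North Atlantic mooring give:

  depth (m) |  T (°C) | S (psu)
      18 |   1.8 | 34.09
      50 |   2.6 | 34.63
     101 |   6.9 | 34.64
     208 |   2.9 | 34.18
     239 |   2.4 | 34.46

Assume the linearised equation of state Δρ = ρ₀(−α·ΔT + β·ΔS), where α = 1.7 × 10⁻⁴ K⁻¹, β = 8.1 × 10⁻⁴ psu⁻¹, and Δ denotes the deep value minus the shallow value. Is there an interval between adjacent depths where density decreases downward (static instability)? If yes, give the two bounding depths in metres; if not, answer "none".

Evaluate Δρ/ρ₀ = −αΔT + βΔS across each adjacent pair:
  18–50 m: −αΔT+βΔS = −(1.7 × 10⁻⁴)(+0.8)+(8.1 × 10⁻⁴)(+0.54) = 3.0 × 10⁻⁴ → stable
  50–101 m: −αΔT+βΔS = −(1.7 × 10⁻⁴)(+4.3)+(8.1 × 10⁻⁴)(+0.01) = -7.2 × 10⁻⁴ → UNSTABLE
  101–208 m: −αΔT+βΔS = −(1.7 × 10⁻⁴)(-4.0)+(8.1 × 10⁻⁴)(-0.46) = 3.1 × 10⁻⁴ → stable
  208–239 m: −αΔT+βΔS = −(1.7 × 10⁻⁴)(-0.5)+(8.1 × 10⁻⁴)(+0.28) = 3.1 × 10⁻⁴ → stable
The 50–101 m interval has Δρ < 0: lighter water underlies denser water.

50–101 m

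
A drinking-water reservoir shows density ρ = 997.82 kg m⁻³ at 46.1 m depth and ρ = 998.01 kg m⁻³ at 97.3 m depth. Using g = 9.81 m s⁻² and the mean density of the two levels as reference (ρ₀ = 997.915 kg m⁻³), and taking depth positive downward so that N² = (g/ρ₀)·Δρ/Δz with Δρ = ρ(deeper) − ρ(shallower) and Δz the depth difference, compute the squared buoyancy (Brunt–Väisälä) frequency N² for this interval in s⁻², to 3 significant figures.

3.65 × 10⁻⁵ s⁻²

Δρ = 998.01 − 997.82 = 0.19 kg m⁻³ over Δz = 97.3 − 46.1 = 51.2 m.
N² = (9.81/997.915) × (0.19/51.2) = 3.6480 × 10⁻⁵ s⁻² ≈ 3.65 × 10⁻⁵ s⁻².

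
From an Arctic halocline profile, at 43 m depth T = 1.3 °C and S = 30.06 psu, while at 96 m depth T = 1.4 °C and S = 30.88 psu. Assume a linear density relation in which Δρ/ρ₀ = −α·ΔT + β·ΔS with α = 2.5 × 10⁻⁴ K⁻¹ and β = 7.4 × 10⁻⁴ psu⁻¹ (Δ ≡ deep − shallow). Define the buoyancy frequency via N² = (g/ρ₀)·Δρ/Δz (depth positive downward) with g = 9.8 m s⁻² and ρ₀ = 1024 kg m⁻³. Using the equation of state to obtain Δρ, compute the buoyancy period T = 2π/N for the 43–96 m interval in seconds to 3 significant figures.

ΔT = +0.1 K, ΔS = +0.82 psu (deep − shallow).
Δρ/ρ₀ = −αΔT + βΔS = -2.50 × 10⁻⁵ + 6.068 × 10⁻⁴ = 5.818 × 10⁻⁴, so Δρ ≈ 0.5958 kg m⁻³.
N² = (g/ρ₀)·Δρ/Δz = g·(Δρ/ρ₀)/Δz = 9.8 × 5.818 × 10⁻⁴ / 53 = 1.0758 × 10⁻⁴ s⁻².
N = √(1.0758 × 10⁻⁴) = 0.010372 rad s⁻¹ → T = 2π/N = 605.78 s ≈ 606 s.

606 s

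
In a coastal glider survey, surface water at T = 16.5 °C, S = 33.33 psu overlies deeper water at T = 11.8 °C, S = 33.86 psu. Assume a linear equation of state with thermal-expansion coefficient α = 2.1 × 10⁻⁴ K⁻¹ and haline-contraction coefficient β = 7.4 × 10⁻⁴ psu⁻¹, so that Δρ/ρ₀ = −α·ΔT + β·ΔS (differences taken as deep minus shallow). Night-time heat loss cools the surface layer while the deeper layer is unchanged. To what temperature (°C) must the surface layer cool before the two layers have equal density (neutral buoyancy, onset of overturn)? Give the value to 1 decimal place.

9.9 °C

Neutral buoyancy requires Δρ = 0, i.e. −α(T_deep − T_surf′) + β(S_deep − S_surf) = 0.
T_surf′ = T_deep − (β/α)·ΔS = 11.8 − (7.4 × 10⁻⁴/2.1 × 10⁻⁴)·(+0.53) = 9.932 °C.
Cooling required: 16.5 − (9.932) = 6.568 °C.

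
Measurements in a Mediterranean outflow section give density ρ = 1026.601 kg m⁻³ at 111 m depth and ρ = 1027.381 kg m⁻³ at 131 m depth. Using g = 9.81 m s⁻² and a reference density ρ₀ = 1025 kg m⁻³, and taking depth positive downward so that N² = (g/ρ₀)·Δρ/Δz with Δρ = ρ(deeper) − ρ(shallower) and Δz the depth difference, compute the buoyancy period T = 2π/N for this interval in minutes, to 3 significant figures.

5.42 min

Δρ = 1027.381 − 1026.601 = 0.780 kg m⁻³ over Δz = 131 − 111 = 20 m.
N² = (9.81/1025) × (0.780/20) = 3.7326 × 10⁻⁴ s⁻².
N = √(3.7326 × 10⁻⁴) = 0.019320 rad s⁻¹, so T = 2π/N = 325.22 s = 5.4203 min ≈ 5.42 min.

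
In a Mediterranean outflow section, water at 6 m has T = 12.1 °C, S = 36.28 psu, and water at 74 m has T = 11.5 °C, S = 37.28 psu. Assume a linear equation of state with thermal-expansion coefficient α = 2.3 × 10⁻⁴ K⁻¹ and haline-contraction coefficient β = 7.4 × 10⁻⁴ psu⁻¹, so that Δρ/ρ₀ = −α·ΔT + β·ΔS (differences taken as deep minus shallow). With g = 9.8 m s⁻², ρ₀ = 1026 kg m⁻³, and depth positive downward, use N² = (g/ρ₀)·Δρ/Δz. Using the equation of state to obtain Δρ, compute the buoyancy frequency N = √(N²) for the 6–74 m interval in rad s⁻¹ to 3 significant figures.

ΔT = -0.6 K, ΔS = +1.00 psu (deep − shallow).
Δρ/ρ₀ = −αΔT + βΔS = 1.38 × 10⁻⁴ + 7.40 × 10⁻⁴ = 8.78 × 10⁻⁴, so Δρ ≈ 0.9008 kg m⁻³.
N² = (g/ρ₀)·Δρ/Δz = g·(Δρ/ρ₀)/Δz = 9.8 × 8.78 × 10⁻⁴ / 68 = 1.2654 × 10⁻⁴ s⁻².
N = √(1.2654 × 10⁻⁴) = 0.011249 rad s⁻¹ ≈ 0.0112 rad s⁻¹.

0.0112 rad s⁻¹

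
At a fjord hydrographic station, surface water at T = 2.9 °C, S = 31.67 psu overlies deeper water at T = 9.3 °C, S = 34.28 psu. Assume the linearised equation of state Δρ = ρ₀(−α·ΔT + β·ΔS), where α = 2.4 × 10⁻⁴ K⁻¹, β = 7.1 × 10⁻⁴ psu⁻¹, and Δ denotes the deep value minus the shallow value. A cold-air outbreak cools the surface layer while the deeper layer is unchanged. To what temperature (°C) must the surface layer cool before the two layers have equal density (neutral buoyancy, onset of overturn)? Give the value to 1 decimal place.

Neutral buoyancy requires Δρ = 0, i.e. −α(T_deep − T_surf′) + β(S_deep − S_surf) = 0.
T_surf′ = T_deep − (β/α)·ΔS = 9.3 − (7.1 × 10⁻⁴/2.4 × 10⁻⁴)·(+2.61) = 1.579 °C.
Cooling required: 2.9 − (1.579) = 1.321 °C.

1.6 °C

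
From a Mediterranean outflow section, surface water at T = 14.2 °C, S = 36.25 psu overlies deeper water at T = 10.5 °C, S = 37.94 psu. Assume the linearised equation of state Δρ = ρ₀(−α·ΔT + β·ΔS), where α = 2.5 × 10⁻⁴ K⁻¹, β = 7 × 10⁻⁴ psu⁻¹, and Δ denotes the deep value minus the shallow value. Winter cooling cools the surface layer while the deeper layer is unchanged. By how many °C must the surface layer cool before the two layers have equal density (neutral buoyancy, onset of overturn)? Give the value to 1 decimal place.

8.4 °C

Neutral buoyancy requires Δρ = 0, i.e. −α(T_deep − T_surf′) + β(S_deep − S_surf) = 0.
T_surf′ = T_deep − (β/α)·ΔS = 10.5 − (7 × 10⁻⁴/2.5 × 10⁻⁴)·(+1.69) = 5.768 °C.
Cooling required: 14.2 − (5.768) = 8.432 °C.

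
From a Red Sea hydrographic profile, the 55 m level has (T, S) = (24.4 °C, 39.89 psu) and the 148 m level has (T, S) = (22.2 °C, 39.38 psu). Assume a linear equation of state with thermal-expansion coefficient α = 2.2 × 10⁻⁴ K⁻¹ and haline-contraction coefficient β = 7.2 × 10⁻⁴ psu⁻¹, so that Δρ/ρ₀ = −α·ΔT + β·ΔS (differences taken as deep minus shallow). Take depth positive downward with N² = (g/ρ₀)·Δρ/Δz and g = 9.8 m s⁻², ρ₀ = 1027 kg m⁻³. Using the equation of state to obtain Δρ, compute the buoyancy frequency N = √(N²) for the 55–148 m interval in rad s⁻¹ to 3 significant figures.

ΔT = -2.2 K, ΔS = -0.51 psu (deep − shallow).
Δρ/ρ₀ = −αΔT + βΔS = 4.84 × 10⁻⁴ − 3.672 × 10⁻⁴ = 1.168 × 10⁻⁴, so Δρ ≈ 0.1200 kg m⁻³.
N² = (g/ρ₀)·Δρ/Δz = g·(Δρ/ρ₀)/Δz = 9.8 × 1.168 × 10⁻⁴ / 93 = 1.2308 × 10⁻⁵ s⁻².
N = √(1.2308 × 10⁻⁵) = 3.5083 × 10⁻³ rad s⁻¹ ≈ 3.51 × 10⁻³ rad s⁻¹.

3.51 × 10⁻³ rad s⁻¹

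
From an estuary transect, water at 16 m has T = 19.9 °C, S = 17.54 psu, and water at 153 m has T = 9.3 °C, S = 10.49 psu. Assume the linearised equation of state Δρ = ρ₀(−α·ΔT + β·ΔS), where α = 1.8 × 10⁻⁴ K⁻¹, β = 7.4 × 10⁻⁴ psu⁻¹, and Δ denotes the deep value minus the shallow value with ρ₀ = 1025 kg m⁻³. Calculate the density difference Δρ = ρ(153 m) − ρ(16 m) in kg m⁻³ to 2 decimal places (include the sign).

-3.39 kg m⁻³

ΔT = -10.6 K, ΔS = -7.05 psu (deep − shallow).
Δρ/ρ₀ = −(1.8 × 10⁻⁴)(-10.6) + (7.4 × 10⁻⁴)(-7.05) = -3.309 × 10⁻³.
Δρ = 1025 × (-3.309 × 10⁻³) = -3.39 kg m⁻³.
Negative Δρ: lighter below, statically unstable.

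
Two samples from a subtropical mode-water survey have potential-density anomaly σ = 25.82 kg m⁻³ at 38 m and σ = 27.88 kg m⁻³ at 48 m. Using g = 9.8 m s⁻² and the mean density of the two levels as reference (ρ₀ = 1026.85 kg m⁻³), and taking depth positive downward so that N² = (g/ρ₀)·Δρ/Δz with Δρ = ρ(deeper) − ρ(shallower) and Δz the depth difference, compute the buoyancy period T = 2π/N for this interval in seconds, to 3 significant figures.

Δρ = 1027.88 − 1025.82 = 2.06 kg m⁻³ over Δz = 48 − 38 = 10 m.
N² = (9.8/1026.85) × (2.06/10) = 1.9660 × 10⁻³ s⁻².
N = √(1.9660 × 10⁻³) = 0.044340 rad s⁻¹, so T = 2π/N = 141.70 s ≈ 142 s.

142 s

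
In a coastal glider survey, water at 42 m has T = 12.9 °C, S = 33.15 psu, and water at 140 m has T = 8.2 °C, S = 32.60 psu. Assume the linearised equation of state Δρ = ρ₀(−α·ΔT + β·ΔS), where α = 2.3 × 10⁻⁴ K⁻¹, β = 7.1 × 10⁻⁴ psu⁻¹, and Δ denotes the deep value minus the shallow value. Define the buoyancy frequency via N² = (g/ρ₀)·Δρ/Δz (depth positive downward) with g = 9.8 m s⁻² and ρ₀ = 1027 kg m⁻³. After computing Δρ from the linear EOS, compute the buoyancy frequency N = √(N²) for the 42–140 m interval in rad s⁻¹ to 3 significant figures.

8.31 × 10⁻³ rad s⁻¹

ΔT = -4.7 K, ΔS = -0.55 psu (deep − shallow).
Δρ/ρ₀ = −αΔT + βΔS = 1.081 × 10⁻³ − 3.905 × 10⁻⁴ = 6.905 × 10⁻⁴, so Δρ ≈ 0.7091 kg m⁻³.
N² = (g/ρ₀)·Δρ/Δz = g·(Δρ/ρ₀)/Δz = 9.8 × 6.905 × 10⁻⁴ / 98 = 6.9050 × 10⁻⁵ s⁻².
N = √(6.9050 × 10⁻⁵) = 8.3096 × 10⁻³ rad s⁻¹ ≈ 8.31 × 10⁻³ rad s⁻¹.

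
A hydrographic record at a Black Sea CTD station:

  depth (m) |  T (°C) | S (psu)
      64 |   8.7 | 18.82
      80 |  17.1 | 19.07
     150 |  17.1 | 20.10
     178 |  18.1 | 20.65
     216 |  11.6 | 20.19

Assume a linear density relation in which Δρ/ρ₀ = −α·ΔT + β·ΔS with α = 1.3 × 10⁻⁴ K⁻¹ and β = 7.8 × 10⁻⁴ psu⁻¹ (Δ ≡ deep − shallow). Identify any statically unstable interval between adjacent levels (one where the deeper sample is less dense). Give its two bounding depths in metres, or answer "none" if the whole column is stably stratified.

64–80 m

Evaluate Δρ/ρ₀ = −αΔT + βΔS across each adjacent pair:
  64–80 m: −αΔT+βΔS = −(1.3 × 10⁻⁴)(+8.4)+(7.8 × 10⁻⁴)(+0.25) = -9.0 × 10⁻⁴ → UNSTABLE
  80–150 m: −αΔT+βΔS = −(1.3 × 10⁻⁴)(+0.0)+(7.8 × 10⁻⁴)(+1.03) = 8.0 × 10⁻⁴ → stable
  150–178 m: −αΔT+βΔS = −(1.3 × 10⁻⁴)(+1.0)+(7.8 × 10⁻⁴)(+0.55) = 3.0 × 10⁻⁴ → stable
  178–216 m: −αΔT+βΔS = −(1.3 × 10⁻⁴)(-6.5)+(7.8 × 10⁻⁴)(-0.46) = 4.9 × 10⁻⁴ → stable
The 64–80 m interval has Δρ < 0: lighter water underlies denser water.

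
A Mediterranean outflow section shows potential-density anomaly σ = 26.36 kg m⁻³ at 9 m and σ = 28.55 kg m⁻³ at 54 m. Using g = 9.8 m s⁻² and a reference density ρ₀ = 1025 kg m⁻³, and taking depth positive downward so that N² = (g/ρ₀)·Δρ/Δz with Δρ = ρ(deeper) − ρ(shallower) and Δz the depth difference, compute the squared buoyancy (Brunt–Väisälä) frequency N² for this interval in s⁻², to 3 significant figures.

4.65 × 10⁻⁴ s⁻²

Δρ = 1028.55 − 1026.36 = 2.19 kg m⁻³ over Δz = 54 − 9 = 45 m.
N² = (9.8/1025) × (2.19/45) = 4.6530 × 10⁻⁴ s⁻² ≈ 4.65 × 10⁻⁴ s⁻².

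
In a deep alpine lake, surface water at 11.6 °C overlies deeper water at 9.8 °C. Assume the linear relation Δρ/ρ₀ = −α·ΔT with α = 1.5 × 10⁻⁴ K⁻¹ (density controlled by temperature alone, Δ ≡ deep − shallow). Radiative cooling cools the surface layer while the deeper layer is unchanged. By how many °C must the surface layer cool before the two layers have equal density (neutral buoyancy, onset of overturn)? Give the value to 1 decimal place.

1.8 °C

With temperature the only control, equal density requires T_surf′ = T_deep.
T_surf′ = 9.8 °C.
Cooling required: 11.6 − 9.8 = 1.8 °C.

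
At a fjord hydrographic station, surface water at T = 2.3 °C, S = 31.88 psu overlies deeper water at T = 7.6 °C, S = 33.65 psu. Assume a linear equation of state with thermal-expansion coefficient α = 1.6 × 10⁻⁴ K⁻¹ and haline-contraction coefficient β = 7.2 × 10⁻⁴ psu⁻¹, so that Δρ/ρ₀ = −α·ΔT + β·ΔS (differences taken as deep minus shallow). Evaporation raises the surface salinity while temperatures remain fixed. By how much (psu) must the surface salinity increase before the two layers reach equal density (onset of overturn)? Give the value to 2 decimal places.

0.59 psu

Neutral buoyancy requires −α(T_deep − T_surf) + β(S_deep − S_surf′) = 0.
S_surf′ = S_deep − (α/β)·ΔT = 33.65 − (1.6 × 10⁻⁴/7.2 × 10⁻⁴)·(+5.3) = 32.4722 psu.
Increase required: 32.4722 − 31.88 = 0.5922 psu.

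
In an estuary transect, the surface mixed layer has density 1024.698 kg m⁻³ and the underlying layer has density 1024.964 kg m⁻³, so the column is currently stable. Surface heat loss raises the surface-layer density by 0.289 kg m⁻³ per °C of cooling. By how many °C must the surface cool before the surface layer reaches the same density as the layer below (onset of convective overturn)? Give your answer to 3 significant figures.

Density deficit of the surface layer: 1024.964 − 1024.698 = 0.266 kg m⁻³.
Required change = 0.266 / 0.289 = 0.920 °C.

0.920 °C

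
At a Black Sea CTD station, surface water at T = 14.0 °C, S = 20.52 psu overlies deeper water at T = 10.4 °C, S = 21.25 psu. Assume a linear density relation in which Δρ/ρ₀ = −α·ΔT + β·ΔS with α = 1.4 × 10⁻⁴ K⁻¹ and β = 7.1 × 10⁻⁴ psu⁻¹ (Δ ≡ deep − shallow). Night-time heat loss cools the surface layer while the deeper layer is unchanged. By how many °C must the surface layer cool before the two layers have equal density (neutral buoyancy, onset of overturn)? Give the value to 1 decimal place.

7.3 °C

Neutral buoyancy requires Δρ = 0, i.e. −α(T_deep − T_surf′) + β(S_deep − S_surf) = 0.
T_surf′ = T_deep − (β/α)·ΔS = 10.4 − (7.1 × 10⁻⁴/1.4 × 10⁻⁴)·(+0.73) = 6.698 °C.
Cooling required: 14.0 − (6.698) = 7.302 °C.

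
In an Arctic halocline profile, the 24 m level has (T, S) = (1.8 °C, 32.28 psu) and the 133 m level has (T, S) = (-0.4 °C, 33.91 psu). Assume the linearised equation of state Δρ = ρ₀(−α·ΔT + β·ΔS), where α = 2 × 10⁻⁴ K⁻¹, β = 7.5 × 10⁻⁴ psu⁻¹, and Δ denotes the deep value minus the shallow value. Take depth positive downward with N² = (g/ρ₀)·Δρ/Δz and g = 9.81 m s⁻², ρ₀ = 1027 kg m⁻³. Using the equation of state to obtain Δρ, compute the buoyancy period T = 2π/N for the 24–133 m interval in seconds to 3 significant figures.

ΔT = -2.2 K, ΔS = +1.63 psu (deep − shallow).
Δρ/ρ₀ = −αΔT + βΔS = 4.40 × 10⁻⁴ + 1.2225 × 10⁻³ = 1.6625 × 10⁻³, so Δρ ≈ 1.707 kg m⁻³.
N² = (g/ρ₀)·Δρ/Δz = g·(Δρ/ρ₀)/Δz = 9.81 × 1.6625 × 10⁻³ / 109 = 1.4963 × 10⁻⁴ s⁻².
N = √(1.4963 × 10⁻⁴) = 0.012232 rad s⁻¹ → T = 2π/N = 513.67 s ≈ 514 s.

514 s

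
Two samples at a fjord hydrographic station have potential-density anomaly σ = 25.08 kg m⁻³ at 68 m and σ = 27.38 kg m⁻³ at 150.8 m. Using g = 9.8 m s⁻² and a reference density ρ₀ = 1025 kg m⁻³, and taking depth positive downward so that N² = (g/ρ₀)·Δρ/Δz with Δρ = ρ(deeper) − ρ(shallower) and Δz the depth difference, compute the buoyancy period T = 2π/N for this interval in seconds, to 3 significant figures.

386 s

Δρ = 1027.38 − 1025.08 = 2.30 kg m⁻³ over Δz = 150.8 − 68 = 82.8 m.
N² = (9.8/1025) × (2.30/82.8) = 2.6558 × 10⁻⁴ s⁻².
N = √(2.6558 × 10⁻⁴) = 0.016297 rad s⁻¹, so T = 2π/N = 385.54 s ≈ 386 s.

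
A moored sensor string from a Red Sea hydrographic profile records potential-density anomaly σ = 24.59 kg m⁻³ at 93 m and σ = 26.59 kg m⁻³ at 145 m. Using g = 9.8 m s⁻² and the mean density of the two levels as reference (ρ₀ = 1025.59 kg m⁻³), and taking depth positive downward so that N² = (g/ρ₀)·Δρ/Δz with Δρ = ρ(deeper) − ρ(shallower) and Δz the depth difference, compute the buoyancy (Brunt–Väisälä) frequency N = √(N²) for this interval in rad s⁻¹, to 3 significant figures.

Δρ = 1026.59 − 1024.59 = 2.00 kg m⁻³ over Δz = 145 − 93 = 52 m.
N² = (9.8/1025.59) × (2.00/52) = 3.6752 × 10⁻⁴ s⁻².
N = √(3.6752 × 10⁻⁴) = 0.019171 rad s⁻¹ ≈ 0.0192 rad s⁻¹.

0.0192 rad s⁻¹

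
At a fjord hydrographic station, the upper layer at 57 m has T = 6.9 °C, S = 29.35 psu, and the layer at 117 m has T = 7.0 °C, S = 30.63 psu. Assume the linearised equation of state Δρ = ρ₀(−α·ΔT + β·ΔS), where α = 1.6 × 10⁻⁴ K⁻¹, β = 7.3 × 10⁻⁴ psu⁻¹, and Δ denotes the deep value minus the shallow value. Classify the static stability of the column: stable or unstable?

stable

ΔT = 7.0 − 6.9 = +0.1 K and ΔS = 30.63 − 29.35 = +1.28 psu (deep − shallow).
−αΔT = -1.60 × 10⁻⁵; βΔS = 9.344 × 10⁻⁴; sum Δρ/ρ₀ = 9.184 × 10⁻⁴.
Δρ/ρ₀ > 0, so Δρ > 0: deeper water is denser → statically stable.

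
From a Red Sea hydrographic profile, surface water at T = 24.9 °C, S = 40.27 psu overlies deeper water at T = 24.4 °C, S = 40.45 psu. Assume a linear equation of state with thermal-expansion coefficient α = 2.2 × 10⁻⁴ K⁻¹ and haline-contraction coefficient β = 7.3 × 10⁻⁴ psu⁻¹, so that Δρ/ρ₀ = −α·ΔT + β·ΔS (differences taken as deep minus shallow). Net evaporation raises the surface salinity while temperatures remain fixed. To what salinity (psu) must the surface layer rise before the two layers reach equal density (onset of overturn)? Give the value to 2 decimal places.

Neutral buoyancy requires −α(T_deep − T_surf) + β(S_deep − S_surf′) = 0.
S_surf′ = S_deep − (α/β)·ΔT = 40.45 − (2.2 × 10⁻⁴/7.3 × 10⁻⁴)·(-0.5) = 40.6007 psu.
Increase required: 40.6007 − 40.27 = 0.3307 psu.

40.60 psu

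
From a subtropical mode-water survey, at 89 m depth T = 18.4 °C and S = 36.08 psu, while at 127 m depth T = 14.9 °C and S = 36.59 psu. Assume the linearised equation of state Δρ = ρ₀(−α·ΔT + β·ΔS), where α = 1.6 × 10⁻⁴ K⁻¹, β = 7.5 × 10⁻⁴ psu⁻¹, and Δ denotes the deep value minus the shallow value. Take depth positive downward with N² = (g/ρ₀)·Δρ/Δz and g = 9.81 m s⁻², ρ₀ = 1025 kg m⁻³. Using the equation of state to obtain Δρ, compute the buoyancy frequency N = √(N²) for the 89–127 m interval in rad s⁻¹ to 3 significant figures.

0.0156 rad s⁻¹

ΔT = -3.5 K, ΔS = +0.51 psu (deep − shallow).
Δρ/ρ₀ = −αΔT + βΔS = 5.60 × 10⁻⁴ + 3.825 × 10⁻⁴ = 9.425 × 10⁻⁴, so Δρ ≈ 0.9661 kg m⁻³.
N² = (g/ρ₀)·Δρ/Δz = g·(Δρ/ρ₀)/Δz = 9.81 × 9.425 × 10⁻⁴ / 38 = 2.4331 × 10⁻⁴ s⁻².
N = √(2.4331 × 10⁻⁴) = 0.015598 rad s⁻¹ ≈ 0.0156 rad s⁻¹.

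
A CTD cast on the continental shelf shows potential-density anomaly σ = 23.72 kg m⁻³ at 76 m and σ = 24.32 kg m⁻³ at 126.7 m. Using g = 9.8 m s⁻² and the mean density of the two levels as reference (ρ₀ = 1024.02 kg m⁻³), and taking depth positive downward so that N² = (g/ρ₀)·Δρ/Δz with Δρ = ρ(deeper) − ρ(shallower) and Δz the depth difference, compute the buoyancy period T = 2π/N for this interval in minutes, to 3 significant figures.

Δρ = 1024.32 − 1023.72 = 0.60 kg m⁻³ over Δz = 126.7 − 76 = 50.7 m.
N² = (9.8/1024.02) × (0.60/50.7) = 1.1326 × 10⁻⁴ s⁻².
N = √(1.1326 × 10⁻⁴) = 0.010642 rad s⁻¹, so T = 2π/N = 590.41 s = 9.8402 min ≈ 9.84 min.
A positive N² confirms static stability across the interval.

9.84 min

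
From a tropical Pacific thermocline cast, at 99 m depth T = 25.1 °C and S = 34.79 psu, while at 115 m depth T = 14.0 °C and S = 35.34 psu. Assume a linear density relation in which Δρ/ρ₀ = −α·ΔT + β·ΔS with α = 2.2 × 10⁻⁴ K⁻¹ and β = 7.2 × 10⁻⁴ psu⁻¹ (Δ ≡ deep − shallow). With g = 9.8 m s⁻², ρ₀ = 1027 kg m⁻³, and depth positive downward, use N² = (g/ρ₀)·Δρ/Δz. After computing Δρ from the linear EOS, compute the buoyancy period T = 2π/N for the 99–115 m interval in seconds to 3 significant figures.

ΔT = -11.1 K, ΔS = +0.55 psu (deep − shallow).
Δρ/ρ₀ = −αΔT + βΔS = 2.442 × 10⁻³ + 3.96 × 10⁻⁴ = 2.838 × 10⁻³, so Δρ ≈ 2.915 kg m⁻³.
N² = (g/ρ₀)·Δρ/Δz = g·(Δρ/ρ₀)/Δz = 9.8 × 2.838 × 10⁻³ / 16 = 1.7383 × 10⁻³ s⁻².
N = √(1.7383 × 10⁻³) = 0.041693 rad s⁻¹ → T = 2π/N = 150.70 s ≈ 151 s.

151 s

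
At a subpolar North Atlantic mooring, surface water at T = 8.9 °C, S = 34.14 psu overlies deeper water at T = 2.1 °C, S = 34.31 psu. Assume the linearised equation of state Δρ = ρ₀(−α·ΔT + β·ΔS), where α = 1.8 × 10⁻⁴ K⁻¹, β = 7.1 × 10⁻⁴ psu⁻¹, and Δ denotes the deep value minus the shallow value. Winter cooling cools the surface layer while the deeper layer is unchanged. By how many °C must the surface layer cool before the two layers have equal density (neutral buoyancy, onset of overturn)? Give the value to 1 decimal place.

Neutral buoyancy requires Δρ = 0, i.e. −α(T_deep − T_surf′) + β(S_deep − S_surf) = 0.
T_surf′ = T_deep − (β/α)·ΔS = 2.1 − (7.1 × 10⁻⁴/1.8 × 10⁻⁴)·(+0.17) = 1.429 °C.
Cooling required: 8.9 − (1.429) = 7.471 °C.

7.5 °C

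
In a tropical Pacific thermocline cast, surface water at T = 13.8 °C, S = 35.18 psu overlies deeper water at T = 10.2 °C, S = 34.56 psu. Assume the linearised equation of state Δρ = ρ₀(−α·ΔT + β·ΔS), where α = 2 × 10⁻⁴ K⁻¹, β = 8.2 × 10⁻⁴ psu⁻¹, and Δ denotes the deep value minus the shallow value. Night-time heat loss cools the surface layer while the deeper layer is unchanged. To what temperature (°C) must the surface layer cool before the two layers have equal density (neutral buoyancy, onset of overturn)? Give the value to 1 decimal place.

Neutral buoyancy requires Δρ = 0, i.e. −α(T_deep − T_surf′) + β(S_deep − S_surf) = 0.
T_surf′ = T_deep − (β/α)·ΔS = 10.2 − (8.2 × 10⁻⁴/2 × 10⁻⁴)·(-0.62) = 12.742 °C.
Cooling required: 13.8 − (12.742) = 1.058 °C.

12.7 °C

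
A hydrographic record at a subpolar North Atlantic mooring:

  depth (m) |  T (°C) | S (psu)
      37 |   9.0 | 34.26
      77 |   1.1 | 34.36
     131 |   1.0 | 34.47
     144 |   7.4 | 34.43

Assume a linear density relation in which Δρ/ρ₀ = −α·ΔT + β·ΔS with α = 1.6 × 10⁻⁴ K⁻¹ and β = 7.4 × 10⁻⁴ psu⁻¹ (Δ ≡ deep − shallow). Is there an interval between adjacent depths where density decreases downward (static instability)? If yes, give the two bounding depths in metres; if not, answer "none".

Evaluate Δρ/ρ₀ = −αΔT + βΔS across each adjacent pair:
  37–77 m: −αΔT+βΔS = −(1.6 × 10⁻⁴)(-7.9)+(7.4 × 10⁻⁴)(+0.10) = 1.3 × 10⁻³ → stable
  77–131 m: −αΔT+βΔS = −(1.6 × 10⁻⁴)(-0.1)+(7.4 × 10⁻⁴)(+0.11) = 9.7 × 10⁻⁵ → stable
  131–144 m: −αΔT+βΔS = −(1.6 × 10⁻⁴)(+6.4)+(7.4 × 10⁻⁴)(-0.04) = -1.1 × 10⁻³ → UNSTABLE
The 131–144 m interval has Δρ < 0: lighter water underlies denser water.

131–144 m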